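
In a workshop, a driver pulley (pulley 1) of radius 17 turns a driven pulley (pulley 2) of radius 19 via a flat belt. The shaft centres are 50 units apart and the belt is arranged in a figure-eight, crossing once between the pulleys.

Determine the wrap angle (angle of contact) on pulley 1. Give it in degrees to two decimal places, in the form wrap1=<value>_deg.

wrap1=272.11_deg

crossed belt: β = asin((r1+r2)/C) = asin(36/50) = 46.0545°
wrap1 = wrap2 = π + 2β = 272.1090°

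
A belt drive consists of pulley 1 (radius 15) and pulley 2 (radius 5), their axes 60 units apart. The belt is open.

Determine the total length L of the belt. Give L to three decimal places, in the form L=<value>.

open belt: β = asin((r2−r1)/C) = asin(-10/60) = -9.5941°
wrap1 = π − 2β = 199.1881°
wrap2 = π + 2β = 160.8119°
tangent length = C·cosβ = 59.1608
L = r1·wrap1 + r2·wrap2 + 2·C·cosβ = 15·3.4765 + 5·2.8067 + 2·59.1608 = 184.5024

L=184.502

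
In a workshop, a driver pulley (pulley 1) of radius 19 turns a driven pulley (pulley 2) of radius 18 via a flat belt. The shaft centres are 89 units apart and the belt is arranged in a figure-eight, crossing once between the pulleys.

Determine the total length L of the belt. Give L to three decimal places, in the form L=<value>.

crossed belt: β = asin((r1+r2)/C) = asin(37/89) = 24.5653°
wrap1 = wrap2 = π + 2β = 229.1306°
tangent length = C·cosβ = 80.9444
L = (r1+r2)·wrap + 2·C·cosβ = 37·3.9991 + 2·80.9444 = 309.8550

L=309.855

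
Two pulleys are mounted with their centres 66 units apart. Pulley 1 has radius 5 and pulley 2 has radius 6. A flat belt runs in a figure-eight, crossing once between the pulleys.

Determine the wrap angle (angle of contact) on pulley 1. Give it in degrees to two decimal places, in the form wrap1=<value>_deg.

wrap1=199.19_deg

crossed belt: β = asin((r1+r2)/C) = asin(11/66) = 9.5941°
wrap1 = wrap2 = π + 2β = 199.1881°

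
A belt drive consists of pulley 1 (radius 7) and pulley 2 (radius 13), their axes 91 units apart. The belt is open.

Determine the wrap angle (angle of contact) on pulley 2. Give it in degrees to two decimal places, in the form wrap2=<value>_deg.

wrap2=187.56_deg

open belt: β = asin((r2−r1)/C) = asin(6/91) = 3.7805°
wrap1 = π − 2β = 172.4390°
wrap2 = π + 2β = 187.5610°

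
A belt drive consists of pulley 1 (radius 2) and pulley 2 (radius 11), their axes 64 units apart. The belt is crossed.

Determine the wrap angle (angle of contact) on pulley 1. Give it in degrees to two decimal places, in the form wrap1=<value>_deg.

wrap1=203.44_deg

crossed belt: β = asin((r1+r2)/C) = asin(13/64) = 11.7198°
wrap1 = wrap2 = π + 2β = 203.4395°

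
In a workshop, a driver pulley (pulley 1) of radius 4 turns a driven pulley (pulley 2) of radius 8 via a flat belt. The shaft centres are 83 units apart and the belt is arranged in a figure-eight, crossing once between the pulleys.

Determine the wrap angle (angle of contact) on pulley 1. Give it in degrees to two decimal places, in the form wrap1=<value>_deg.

wrap1=196.63_deg

crossed belt: β = asin((r1+r2)/C) = asin(12/83) = 8.3129°
wrap1 = wrap2 = π + 2β = 196.6257°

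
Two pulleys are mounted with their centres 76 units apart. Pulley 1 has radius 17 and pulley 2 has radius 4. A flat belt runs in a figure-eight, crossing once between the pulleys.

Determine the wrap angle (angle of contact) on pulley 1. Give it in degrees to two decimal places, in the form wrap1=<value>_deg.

wrap1=212.08_deg

crossed belt: β = asin((r1+r2)/C) = asin(21/76) = 16.0404°
wrap1 = wrap2 = π + 2β = 212.0809°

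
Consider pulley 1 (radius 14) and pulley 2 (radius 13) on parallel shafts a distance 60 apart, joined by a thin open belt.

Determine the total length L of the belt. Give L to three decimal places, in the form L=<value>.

open belt: β = asin((r2−r1)/C) = asin(-1/60) = -0.9550°
wrap1 = π − 2β = 181.9099°
wrap2 = π + 2β = 178.0901°
tangent length = C·cosβ = 59.9917
L = r1·wrap1 + r2·wrap2 + 2·C·cosβ = 14·3.1749 + 13·3.1083 + 2·59.9917 = 204.8397

L=204.840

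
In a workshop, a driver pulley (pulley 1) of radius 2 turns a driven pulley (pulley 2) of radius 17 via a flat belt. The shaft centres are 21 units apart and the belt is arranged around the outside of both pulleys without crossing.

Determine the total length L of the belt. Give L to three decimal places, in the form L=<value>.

L=112.952

open belt: β = asin((r2−r1)/C) = asin(15/21) = 45.5847°
wrap1 = π − 2β = 88.8306°
wrap2 = π + 2β = 271.1694°
tangent length = C·cosβ = 14.6969
L = r1·wrap1 + r2·wrap2 + 2·C·cosβ = 2·1.5504 + 17·4.7328 + 2·14.6969 = 112.9522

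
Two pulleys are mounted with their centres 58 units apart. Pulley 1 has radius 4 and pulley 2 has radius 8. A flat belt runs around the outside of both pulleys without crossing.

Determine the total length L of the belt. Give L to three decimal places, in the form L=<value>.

L=153.975

open belt: β = asin((r2−r1)/C) = asin(4/58) = 3.9546°
wrap1 = π − 2β = 172.0909°
wrap2 = π + 2β = 187.9091°
tangent length = C·cosβ = 57.8619
L = r1·wrap1 + r2·wrap2 + 2·C·cosβ = 4·3.0036 + 8·3.2796 + 2·57.8619 = 153.9751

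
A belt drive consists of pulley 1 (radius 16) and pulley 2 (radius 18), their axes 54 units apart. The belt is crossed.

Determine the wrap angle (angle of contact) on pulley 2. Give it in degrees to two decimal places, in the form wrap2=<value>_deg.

crossed belt: β = asin((r1+r2)/C) = asin(34/54) = 39.0228°
wrap1 = wrap2 = π + 2β = 258.0456°

wrap2=258.05_deg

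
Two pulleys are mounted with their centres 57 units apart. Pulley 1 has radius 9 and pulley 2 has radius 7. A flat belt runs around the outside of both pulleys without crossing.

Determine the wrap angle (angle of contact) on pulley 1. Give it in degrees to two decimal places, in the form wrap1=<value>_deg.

open belt: β = asin((r2−r1)/C) = asin(-2/57) = -2.0108°
wrap1 = π − 2β = 184.0216°
wrap2 = π + 2β = 175.9784°

wrap1=184.02_deg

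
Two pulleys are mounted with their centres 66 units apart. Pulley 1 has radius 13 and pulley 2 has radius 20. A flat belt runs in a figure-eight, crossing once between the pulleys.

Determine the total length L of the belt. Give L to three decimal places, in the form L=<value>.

L=252.545

crossed belt: β = asin((r1+r2)/C) = asin(33/66) = 30.0000°
wrap1 = wrap2 = π + 2β = 240.0000°
tangent length = C·cosβ = 57.1577
L = (r1+r2)·wrap + 2·C·cosβ = 33·4.1888 + 2·57.1577 = 252.5454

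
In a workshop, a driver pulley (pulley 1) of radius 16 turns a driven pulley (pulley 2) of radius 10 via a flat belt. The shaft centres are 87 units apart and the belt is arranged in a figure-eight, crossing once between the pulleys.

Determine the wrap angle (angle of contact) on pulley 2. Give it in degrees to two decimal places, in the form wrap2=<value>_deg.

crossed belt: β = asin((r1+r2)/C) = asin(26/87) = 17.3886°
wrap1 = wrap2 = π + 2β = 214.7772°

wrap2=214.78_deg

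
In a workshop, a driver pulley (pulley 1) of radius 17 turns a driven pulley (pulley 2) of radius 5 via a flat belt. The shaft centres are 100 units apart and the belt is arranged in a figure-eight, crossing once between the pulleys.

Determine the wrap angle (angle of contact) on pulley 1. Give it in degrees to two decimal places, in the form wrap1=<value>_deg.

crossed belt: β = asin((r1+r2)/C) = asin(22/100) = 12.7090°
wrap1 = wrap2 = π + 2β = 205.4181°

wrap1=205.42_deg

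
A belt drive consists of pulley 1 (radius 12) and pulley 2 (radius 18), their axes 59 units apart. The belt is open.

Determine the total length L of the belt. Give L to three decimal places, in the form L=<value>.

L=212.858

open belt: β = asin((r2−r1)/C) = asin(6/59) = 5.8368°
wrap1 = π − 2β = 168.3264°
wrap2 = π + 2β = 191.6736°
tangent length = C·cosβ = 58.6941
L = r1·wrap1 + r2·wrap2 + 2·C·cosβ = 12·2.9379 + 18·3.3453 + 2·58.6941 = 212.8585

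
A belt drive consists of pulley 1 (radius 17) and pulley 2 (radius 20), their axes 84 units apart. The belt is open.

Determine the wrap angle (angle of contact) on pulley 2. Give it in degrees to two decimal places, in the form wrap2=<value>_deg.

wrap2=184.09_deg

open belt: β = asin((r2−r1)/C) = asin(3/84) = 2.0467°
wrap1 = π − 2β = 175.9066°
wrap2 = π + 2β = 184.0934°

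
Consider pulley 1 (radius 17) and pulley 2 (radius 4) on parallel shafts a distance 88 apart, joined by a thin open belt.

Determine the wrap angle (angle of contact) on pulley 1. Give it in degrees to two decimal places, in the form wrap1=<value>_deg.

wrap1=196.99_deg

open belt: β = asin((r2−r1)/C) = asin(-13/88) = -8.4952°
wrap1 = π − 2β = 196.9905°
wrap2 = π + 2β = 163.0095°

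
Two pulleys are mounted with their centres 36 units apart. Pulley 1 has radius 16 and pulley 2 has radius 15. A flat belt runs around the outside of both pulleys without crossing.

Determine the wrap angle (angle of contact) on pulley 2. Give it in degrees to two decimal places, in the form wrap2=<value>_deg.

open belt: β = asin((r2−r1)/C) = asin(-1/36) = -1.5918°
wrap1 = π − 2β = 183.1835°
wrap2 = π + 2β = 176.8165°

wrap2=176.82_deg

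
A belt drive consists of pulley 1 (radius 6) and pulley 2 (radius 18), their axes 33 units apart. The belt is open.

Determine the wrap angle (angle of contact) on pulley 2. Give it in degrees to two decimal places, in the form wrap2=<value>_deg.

open belt: β = asin((r2−r1)/C) = asin(12/33) = 21.3237°
wrap1 = π − 2β = 137.3526°
wrap2 = π + 2β = 222.6474°

wrap2=222.65_deg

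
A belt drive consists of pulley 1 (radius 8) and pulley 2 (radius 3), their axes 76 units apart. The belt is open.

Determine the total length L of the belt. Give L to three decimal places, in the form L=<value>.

open belt: β = asin((r2−r1)/C) = asin(-5/76) = -3.7722°
wrap1 = π − 2β = 187.5444°
wrap2 = π + 2β = 172.4556°
tangent length = C·cosβ = 75.8353
L = r1·wrap1 + r2·wrap2 + 2·C·cosβ = 8·3.2733 + 3·3.0099 + 2·75.8353 = 186.8866

L=186.887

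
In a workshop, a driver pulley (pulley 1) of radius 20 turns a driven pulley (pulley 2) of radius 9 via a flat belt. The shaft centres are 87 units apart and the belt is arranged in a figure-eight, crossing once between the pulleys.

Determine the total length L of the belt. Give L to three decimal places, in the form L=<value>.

crossed belt: β = asin((r1+r2)/C) = asin(29/87) = 19.4712°
wrap1 = wrap2 = π + 2β = 218.9424°
tangent length = C·cosβ = 82.0244
L = (r1+r2)·wrap + 2·C·cosβ = 29·3.8213 + 2·82.0244 = 274.8655

L=274.866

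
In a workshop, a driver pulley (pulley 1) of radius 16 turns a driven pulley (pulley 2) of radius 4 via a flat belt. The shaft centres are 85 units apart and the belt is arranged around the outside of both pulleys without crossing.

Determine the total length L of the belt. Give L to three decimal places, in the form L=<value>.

open belt: β = asin((r2−r1)/C) = asin(-12/85) = -8.1159°
wrap1 = π − 2β = 196.2319°
wrap2 = π + 2β = 163.7681°
tangent length = C·cosβ = 84.1487
L = r1·wrap1 + r2·wrap2 + 2·C·cosβ = 16·3.4249 + 4·2.8583 + 2·84.1487 = 234.5288

L=234.529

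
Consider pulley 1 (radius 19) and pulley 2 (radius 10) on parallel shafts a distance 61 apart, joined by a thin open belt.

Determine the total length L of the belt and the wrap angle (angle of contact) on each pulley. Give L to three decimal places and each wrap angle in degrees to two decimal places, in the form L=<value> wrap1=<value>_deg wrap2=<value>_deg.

open belt: β = asin((r2−r1)/C) = asin(-9/61) = -8.4844°
wrap1 = π − 2β = 196.9689°
wrap2 = π + 2β = 163.0311°
tangent length = C·cosβ = 60.3324
L = r1·wrap1 + r2·wrap2 + 2·C·cosβ = 19·3.4378 + 10·2.8454 + 2·60.3324 = 214.4365

L=214.436 wrap1=196.97_deg wrap2=163.03_deg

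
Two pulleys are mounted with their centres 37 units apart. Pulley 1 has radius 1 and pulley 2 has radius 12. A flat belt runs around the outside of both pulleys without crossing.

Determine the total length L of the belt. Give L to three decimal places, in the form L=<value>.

open belt: β = asin((r2−r1)/C) = asin(11/37) = 17.2953°
wrap1 = π − 2β = 145.4093°
wrap2 = π + 2β = 214.5907°
tangent length = C·cosβ = 35.3270
L = r1·wrap1 + r2·wrap2 + 2·C·cosβ = 1·2.5379 + 12·3.7453 + 2·35.3270 = 118.1357

L=118.136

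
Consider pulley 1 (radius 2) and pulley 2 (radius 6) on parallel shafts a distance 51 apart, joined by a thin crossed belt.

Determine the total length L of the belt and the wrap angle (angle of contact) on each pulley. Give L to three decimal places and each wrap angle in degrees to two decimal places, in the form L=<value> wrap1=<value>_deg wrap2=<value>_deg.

crossed belt: β = asin((r1+r2)/C) = asin(8/51) = 9.0248°
wrap1 = wrap2 = π + 2β = 198.0497°
tangent length = C·cosβ = 50.3686
L = (r1+r2)·wrap + 2·C·cosβ = 8·3.4566 + 2·50.3686 = 128.3902

L=128.390 wrap1=198.05_deg wrap2=198.05_deg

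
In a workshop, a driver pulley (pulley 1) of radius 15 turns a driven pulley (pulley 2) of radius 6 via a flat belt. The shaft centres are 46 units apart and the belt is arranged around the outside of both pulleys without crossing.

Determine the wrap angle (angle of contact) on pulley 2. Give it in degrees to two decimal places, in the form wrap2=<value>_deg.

open belt: β = asin((r2−r1)/C) = asin(-9/46) = -11.2828°
wrap1 = π − 2β = 202.5656°
wrap2 = π + 2β = 157.4344°

wrap2=157.43_deg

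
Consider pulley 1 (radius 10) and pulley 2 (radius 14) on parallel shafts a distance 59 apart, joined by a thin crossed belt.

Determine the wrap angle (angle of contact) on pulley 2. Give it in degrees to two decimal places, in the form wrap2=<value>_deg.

wrap2=228.01_deg

crossed belt: β = asin((r1+r2)/C) = asin(24/59) = 24.0027°
wrap1 = wrap2 = π + 2β = 228.0054°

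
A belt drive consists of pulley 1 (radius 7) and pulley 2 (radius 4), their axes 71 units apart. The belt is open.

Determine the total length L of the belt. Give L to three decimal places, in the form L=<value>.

L=176.684

open belt: β = asin((r2−r1)/C) = asin(-3/71) = -2.4217°
wrap1 = π − 2β = 184.8433°
wrap2 = π + 2β = 175.1567°
tangent length = C·cosβ = 70.9366
L = r1·wrap1 + r2·wrap2 + 2·C·cosβ = 7·3.2261 + 4·3.0571 + 2·70.9366 = 176.6843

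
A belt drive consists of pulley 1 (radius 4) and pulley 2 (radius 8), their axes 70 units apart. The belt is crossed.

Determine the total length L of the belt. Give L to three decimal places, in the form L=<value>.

crossed belt: β = asin((r1+r2)/C) = asin(12/70) = 9.8709°
wrap1 = wrap2 = π + 2β = 199.7418°
tangent length = C·cosβ = 68.9638
L = (r1+r2)·wrap + 2·C·cosβ = 12·3.4862 + 2·68.9638 = 179.7613

L=179.761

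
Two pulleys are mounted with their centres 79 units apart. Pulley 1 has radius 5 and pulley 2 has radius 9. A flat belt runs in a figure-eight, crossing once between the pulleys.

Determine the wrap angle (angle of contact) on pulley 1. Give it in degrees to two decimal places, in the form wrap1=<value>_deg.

crossed belt: β = asin((r1+r2)/C) = asin(14/79) = 10.2076°
wrap1 = wrap2 = π + 2β = 200.4152°

wrap1=200.42_deg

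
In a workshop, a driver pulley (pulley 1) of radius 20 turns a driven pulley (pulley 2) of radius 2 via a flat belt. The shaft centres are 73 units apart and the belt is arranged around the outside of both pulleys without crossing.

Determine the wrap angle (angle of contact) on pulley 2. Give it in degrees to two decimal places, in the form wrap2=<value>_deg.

open belt: β = asin((r2−r1)/C) = asin(-18/73) = -14.2750°
wrap1 = π − 2β = 208.5499°
wrap2 = π + 2β = 151.4501°

wrap2=151.45_deg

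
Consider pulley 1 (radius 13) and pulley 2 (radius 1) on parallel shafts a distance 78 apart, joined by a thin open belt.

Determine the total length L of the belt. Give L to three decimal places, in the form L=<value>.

L=201.832

open belt: β = asin((r2−r1)/C) = asin(-12/78) = -8.8499°
wrap1 = π − 2β = 197.6998°
wrap2 = π + 2β = 162.3002°
tangent length = C·cosβ = 77.0714
L = r1·wrap1 + r2·wrap2 + 2·C·cosβ = 13·3.4505 + 1·2.8327 + 2·77.0714 = 201.8321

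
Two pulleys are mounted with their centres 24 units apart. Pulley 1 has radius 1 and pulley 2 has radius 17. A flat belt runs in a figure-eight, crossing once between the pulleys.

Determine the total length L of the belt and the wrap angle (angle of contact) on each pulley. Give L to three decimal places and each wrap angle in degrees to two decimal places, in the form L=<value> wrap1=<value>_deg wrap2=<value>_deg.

L=118.828 wrap1=277.18_deg wrap2=277.18_deg

crossed belt: β = asin((r1+r2)/C) = asin(18/24) = 48.5904°
wrap1 = wrap2 = π + 2β = 277.1808°
tangent length = C·cosβ = 15.8745
L = (r1+r2)·wrap + 2·C·cosβ = 18·4.8377 + 2·15.8745 = 118.8279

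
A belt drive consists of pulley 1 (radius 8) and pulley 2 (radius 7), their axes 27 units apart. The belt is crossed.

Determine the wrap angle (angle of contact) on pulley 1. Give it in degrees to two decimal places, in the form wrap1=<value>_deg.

crossed belt: β = asin((r1+r2)/C) = asin(15/27) = 33.7490°
wrap1 = wrap2 = π + 2β = 247.4980°

wrap1=247.50_deg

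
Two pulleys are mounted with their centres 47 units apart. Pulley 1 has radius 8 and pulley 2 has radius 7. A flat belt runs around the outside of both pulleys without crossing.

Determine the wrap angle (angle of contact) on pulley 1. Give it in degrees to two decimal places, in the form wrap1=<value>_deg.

open belt: β = asin((r2−r1)/C) = asin(-1/47) = -1.2192°
wrap1 = π − 2β = 182.4383°
wrap2 = π + 2β = 177.5617°

wrap1=182.44_deg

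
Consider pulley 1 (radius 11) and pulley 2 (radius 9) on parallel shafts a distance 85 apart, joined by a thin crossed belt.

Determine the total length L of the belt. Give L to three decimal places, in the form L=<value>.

crossed belt: β = asin((r1+r2)/C) = asin(20/85) = 13.6090°
wrap1 = wrap2 = π + 2β = 207.2179°
tangent length = C·cosβ = 82.6136
L = (r1+r2)·wrap + 2·C·cosβ = 20·3.6166 + 2·82.6136 = 237.5598

L=237.560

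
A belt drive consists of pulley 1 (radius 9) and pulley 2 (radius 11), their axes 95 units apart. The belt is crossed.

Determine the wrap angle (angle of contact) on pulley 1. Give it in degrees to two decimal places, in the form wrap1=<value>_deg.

wrap1=204.31_deg

crossed belt: β = asin((r1+r2)/C) = asin(20/95) = 12.1532°
wrap1 = wrap2 = π + 2β = 204.3064°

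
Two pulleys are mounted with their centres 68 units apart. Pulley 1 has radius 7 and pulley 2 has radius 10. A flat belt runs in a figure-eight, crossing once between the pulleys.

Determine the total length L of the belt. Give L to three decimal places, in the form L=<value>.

crossed belt: β = asin((r1+r2)/C) = asin(17/68) = 14.4775°
wrap1 = wrap2 = π + 2β = 208.9550°
tangent length = C·cosβ = 65.8407
L = (r1+r2)·wrap + 2·C·cosβ = 17·3.6470 + 2·65.8407 = 193.6796

L=193.680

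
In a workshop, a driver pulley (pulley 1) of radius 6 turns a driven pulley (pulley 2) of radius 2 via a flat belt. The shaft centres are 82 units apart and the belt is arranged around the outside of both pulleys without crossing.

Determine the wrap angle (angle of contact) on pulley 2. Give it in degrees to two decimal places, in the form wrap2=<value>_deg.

open belt: β = asin((r2−r1)/C) = asin(-4/82) = -2.7960°
wrap1 = π − 2β = 185.5921°
wrap2 = π + 2β = 174.4079°

wrap2=174.41_deg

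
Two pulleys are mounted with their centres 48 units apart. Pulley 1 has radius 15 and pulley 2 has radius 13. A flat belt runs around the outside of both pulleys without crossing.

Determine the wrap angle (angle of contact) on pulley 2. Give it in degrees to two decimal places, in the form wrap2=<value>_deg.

wrap2=175.22_deg

open belt: β = asin((r2−r1)/C) = asin(-2/48) = -2.3880°
wrap1 = π − 2β = 184.7760°
wrap2 = π + 2β = 175.2240°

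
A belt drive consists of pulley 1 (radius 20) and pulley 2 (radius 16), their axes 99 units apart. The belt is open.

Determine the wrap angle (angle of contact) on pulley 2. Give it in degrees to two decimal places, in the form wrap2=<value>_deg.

wrap2=175.37_deg

open belt: β = asin((r2−r1)/C) = asin(-4/99) = -2.3156°
wrap1 = π − 2β = 184.6312°
wrap2 = π + 2β = 175.3688°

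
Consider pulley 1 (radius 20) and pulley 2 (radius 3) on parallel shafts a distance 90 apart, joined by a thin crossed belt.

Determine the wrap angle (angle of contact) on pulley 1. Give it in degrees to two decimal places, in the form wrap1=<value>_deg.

wrap1=209.61_deg

crossed belt: β = asin((r1+r2)/C) = asin(23/90) = 14.8065°
wrap1 = wrap2 = π + 2β = 209.6130°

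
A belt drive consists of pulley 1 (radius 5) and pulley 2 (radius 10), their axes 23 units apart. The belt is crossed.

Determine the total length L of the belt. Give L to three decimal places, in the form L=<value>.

crossed belt: β = asin((r1+r2)/C) = asin(15/23) = 40.7057°
wrap1 = wrap2 = π + 2β = 261.4114°
tangent length = C·cosβ = 17.4356
L = (r1+r2)·wrap + 2·C·cosβ = 15·4.5625 + 2·17.4356 = 103.3085

L=103.309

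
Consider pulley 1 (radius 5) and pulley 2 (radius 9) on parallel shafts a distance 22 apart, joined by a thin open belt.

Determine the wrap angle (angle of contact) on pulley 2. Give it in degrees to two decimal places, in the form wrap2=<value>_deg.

open belt: β = asin((r2−r1)/C) = asin(4/22) = 10.4757°
wrap1 = π − 2β = 159.0486°
wrap2 = π + 2β = 200.9514°

wrap2=200.95_deg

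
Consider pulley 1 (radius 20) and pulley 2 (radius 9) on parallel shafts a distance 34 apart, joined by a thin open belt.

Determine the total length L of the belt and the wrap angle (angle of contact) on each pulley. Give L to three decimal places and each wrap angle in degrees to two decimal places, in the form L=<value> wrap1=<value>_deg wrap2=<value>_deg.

L=162.697 wrap1=217.75_deg wrap2=142.25_deg

open belt: β = asin((r2−r1)/C) = asin(-11/34) = -18.8765°
wrap1 = π − 2β = 217.7530°
wrap2 = π + 2β = 142.2470°
tangent length = C·cosβ = 32.1714
L = r1·wrap1 + r2·wrap2 + 2·C·cosβ = 20·3.8005 + 9·2.4827 + 2·32.1714 = 162.6971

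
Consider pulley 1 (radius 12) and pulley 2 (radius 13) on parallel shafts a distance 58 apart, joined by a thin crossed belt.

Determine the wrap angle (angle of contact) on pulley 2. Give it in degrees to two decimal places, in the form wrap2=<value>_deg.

wrap2=231.07_deg

crossed belt: β = asin((r1+r2)/C) = asin(25/58) = 25.5332°
wrap1 = wrap2 = π + 2β = 231.0665°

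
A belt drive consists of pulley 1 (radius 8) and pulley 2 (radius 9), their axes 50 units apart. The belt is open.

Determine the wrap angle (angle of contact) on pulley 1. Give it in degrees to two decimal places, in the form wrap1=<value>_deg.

open belt: β = asin((r2−r1)/C) = asin(1/50) = 1.1460°
wrap1 = π − 2β = 177.7080°
wrap2 = π + 2β = 182.2920°

wrap1=177.71_deg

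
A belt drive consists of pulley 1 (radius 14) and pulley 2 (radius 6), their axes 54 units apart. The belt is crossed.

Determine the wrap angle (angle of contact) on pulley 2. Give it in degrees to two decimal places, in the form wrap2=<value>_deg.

wrap2=223.48_deg

crossed belt: β = asin((r1+r2)/C) = asin(20/54) = 21.7385°
wrap1 = wrap2 = π + 2β = 223.4769°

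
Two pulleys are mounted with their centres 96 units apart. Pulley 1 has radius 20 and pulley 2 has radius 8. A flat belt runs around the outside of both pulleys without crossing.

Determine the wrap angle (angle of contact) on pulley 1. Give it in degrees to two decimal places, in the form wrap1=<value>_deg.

wrap1=194.36_deg

open belt: β = asin((r2−r1)/C) = asin(-12/96) = -7.1808°
wrap1 = π − 2β = 194.3615°
wrap2 = π + 2β = 165.6385°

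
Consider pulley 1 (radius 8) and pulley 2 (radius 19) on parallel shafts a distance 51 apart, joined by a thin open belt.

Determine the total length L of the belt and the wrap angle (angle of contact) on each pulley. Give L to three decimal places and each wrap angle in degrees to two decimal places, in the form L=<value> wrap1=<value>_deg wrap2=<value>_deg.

open belt: β = asin((r2−r1)/C) = asin(11/51) = 12.4558°
wrap1 = π − 2β = 155.0884°
wrap2 = π + 2β = 204.9116°
tangent length = C·cosβ = 49.7996
L = r1·wrap1 + r2·wrap2 + 2·C·cosβ = 8·2.7068 + 19·3.5764 + 2·49.7996 = 189.2049

L=189.205 wrap1=155.09_deg wrap2=204.91_deg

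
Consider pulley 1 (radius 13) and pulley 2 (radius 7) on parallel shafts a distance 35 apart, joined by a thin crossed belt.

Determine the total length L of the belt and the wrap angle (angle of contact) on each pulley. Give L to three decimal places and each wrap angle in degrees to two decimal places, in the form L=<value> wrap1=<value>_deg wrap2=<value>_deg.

crossed belt: β = asin((r1+r2)/C) = asin(20/35) = 34.8499°
wrap1 = wrap2 = π + 2β = 249.6998°
tangent length = C·cosβ = 28.7228
L = (r1+r2)·wrap + 2·C·cosβ = 20·4.3581 + 2·28.7228 = 144.6073

L=144.607 wrap1=249.70_deg wrap2=249.70_deg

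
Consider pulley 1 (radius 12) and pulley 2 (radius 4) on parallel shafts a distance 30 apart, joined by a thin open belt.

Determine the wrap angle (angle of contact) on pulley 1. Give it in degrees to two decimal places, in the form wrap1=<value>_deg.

wrap1=210.93_deg

open belt: β = asin((r2−r1)/C) = asin(-8/30) = -15.4660°
wrap1 = π − 2β = 210.9320°
wrap2 = π + 2β = 149.0680°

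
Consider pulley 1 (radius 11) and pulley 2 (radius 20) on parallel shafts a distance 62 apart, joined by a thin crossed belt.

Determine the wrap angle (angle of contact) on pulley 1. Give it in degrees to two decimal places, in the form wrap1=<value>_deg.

wrap1=240.00_deg

crossed belt: β = asin((r1+r2)/C) = asin(31/62) = 30.0000°
wrap1 = wrap2 = π + 2β = 240.0000°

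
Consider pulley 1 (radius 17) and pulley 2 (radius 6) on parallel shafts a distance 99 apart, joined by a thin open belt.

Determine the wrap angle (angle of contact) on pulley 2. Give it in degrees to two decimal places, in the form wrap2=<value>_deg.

open belt: β = asin((r2−r1)/C) = asin(-11/99) = -6.3794°
wrap1 = π − 2β = 192.7587°
wrap2 = π + 2β = 167.2413°

wrap2=167.24_deg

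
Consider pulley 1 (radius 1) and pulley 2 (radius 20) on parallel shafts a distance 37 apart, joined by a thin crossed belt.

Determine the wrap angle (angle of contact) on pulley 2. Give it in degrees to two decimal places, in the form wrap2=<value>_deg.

wrap2=249.16_deg

crossed belt: β = asin((r1+r2)/C) = asin(21/37) = 34.5808°
wrap1 = wrap2 = π + 2β = 249.1616°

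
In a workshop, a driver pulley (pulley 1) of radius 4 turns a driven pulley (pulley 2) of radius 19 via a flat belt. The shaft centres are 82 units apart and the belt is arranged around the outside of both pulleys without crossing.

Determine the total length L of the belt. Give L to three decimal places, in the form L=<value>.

L=239.008

open belt: β = asin((r2−r1)/C) = asin(15/82) = 10.5403°
wrap1 = π − 2β = 158.9194°
wrap2 = π + 2β = 201.0806°
tangent length = C·cosβ = 80.6164
L = r1·wrap1 + r2·wrap2 + 2·C·cosβ = 4·2.7737 + 19·3.5095 + 2·80.6164 = 239.0083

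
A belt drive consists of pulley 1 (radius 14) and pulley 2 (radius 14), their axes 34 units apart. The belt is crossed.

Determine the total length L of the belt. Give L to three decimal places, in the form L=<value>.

crossed belt: β = asin((r1+r2)/C) = asin(28/34) = 55.4397°
wrap1 = wrap2 = π + 2β = 290.8794°
tangent length = C·cosβ = 19.2873
L = (r1+r2)·wrap + 2·C·cosβ = 28·5.0768 + 2·19.2873 = 180.7251

L=180.725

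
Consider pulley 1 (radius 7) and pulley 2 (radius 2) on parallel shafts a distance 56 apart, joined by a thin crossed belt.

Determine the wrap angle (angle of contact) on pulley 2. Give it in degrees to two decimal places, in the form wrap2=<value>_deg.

wrap2=198.50_deg

crossed belt: β = asin((r1+r2)/C) = asin(9/56) = 9.2484°
wrap1 = wrap2 = π + 2β = 198.4967°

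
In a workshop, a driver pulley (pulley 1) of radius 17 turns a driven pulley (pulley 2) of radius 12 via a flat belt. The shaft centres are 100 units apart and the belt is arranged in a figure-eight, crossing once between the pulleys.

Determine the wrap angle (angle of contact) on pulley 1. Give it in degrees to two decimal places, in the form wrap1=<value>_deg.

crossed belt: β = asin((r1+r2)/C) = asin(29/100) = 16.8580°
wrap1 = wrap2 = π + 2β = 213.7159°

wrap1=213.72_deg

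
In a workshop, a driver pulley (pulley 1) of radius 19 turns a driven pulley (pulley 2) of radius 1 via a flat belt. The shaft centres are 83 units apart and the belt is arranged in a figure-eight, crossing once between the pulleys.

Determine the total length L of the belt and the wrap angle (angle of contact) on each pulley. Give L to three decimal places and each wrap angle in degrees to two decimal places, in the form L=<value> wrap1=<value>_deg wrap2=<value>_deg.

crossed belt: β = asin((r1+r2)/C) = asin(20/83) = 13.9434°
wrap1 = wrap2 = π + 2β = 207.8869°
tangent length = C·cosβ = 80.5543
L = (r1+r2)·wrap + 2·C·cosβ = 20·3.6283 + 2·80.5543 = 233.6749

L=233.675 wrap1=207.89_deg wrap2=207.89_deg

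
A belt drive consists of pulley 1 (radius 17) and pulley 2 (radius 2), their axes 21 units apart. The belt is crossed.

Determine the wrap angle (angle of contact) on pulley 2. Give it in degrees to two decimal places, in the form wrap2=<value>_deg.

crossed belt: β = asin((r1+r2)/C) = asin(19/21) = 64.7912°
wrap1 = wrap2 = π + 2β = 309.5825°

wrap2=309.58_deg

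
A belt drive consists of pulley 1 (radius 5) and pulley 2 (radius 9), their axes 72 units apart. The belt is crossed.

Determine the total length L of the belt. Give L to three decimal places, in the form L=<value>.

crossed belt: β = asin((r1+r2)/C) = asin(14/72) = 11.2123°
wrap1 = wrap2 = π + 2β = 202.4245°
tangent length = C·cosβ = 70.6258
L = (r1+r2)·wrap + 2·C·cosβ = 14·3.5330 + 2·70.6258 = 190.7132

L=190.713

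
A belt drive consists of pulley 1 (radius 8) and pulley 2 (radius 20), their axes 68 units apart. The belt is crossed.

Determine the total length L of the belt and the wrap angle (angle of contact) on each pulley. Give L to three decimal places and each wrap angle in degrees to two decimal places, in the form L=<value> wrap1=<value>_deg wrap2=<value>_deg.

crossed belt: β = asin((r1+r2)/C) = asin(28/68) = 24.3157°
wrap1 = wrap2 = π + 2β = 228.6315°
tangent length = C·cosβ = 61.9677
L = (r1+r2)·wrap + 2·C·cosβ = 28·3.9904 + 2·61.9677 = 235.6659

L=235.666 wrap1=228.63_deg wrap2=228.63_deg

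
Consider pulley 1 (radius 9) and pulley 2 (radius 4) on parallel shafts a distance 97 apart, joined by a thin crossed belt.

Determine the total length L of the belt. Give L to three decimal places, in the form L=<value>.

L=236.586

crossed belt: β = asin((r1+r2)/C) = asin(13/97) = 7.7020°
wrap1 = wrap2 = π + 2β = 195.4040°
tangent length = C·cosβ = 96.1249
L = (r1+r2)·wrap + 2·C·cosβ = 13·3.4104 + 2·96.1249 = 236.5856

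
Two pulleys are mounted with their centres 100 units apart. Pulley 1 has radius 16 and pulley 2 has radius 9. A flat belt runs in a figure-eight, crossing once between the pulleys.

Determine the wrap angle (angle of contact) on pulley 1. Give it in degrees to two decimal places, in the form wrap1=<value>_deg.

crossed belt: β = asin((r1+r2)/C) = asin(25/100) = 14.4775°
wrap1 = wrap2 = π + 2β = 208.9550°

wrap1=208.96_deg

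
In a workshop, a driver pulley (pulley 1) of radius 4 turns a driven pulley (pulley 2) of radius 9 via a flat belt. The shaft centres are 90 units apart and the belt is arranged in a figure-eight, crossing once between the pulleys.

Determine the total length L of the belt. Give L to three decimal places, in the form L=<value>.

L=222.722

crossed belt: β = asin((r1+r2)/C) = asin(13/90) = 8.3051°
wrap1 = wrap2 = π + 2β = 196.6102°
tangent length = C·cosβ = 89.0562
L = (r1+r2)·wrap + 2·C·cosβ = 13·3.4315 + 2·89.0562 = 222.7218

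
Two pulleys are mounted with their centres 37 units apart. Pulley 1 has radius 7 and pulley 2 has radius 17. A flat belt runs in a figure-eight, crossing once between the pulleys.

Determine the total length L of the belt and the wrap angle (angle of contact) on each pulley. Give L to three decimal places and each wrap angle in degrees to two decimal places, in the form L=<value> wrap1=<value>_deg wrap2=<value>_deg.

crossed belt: β = asin((r1+r2)/C) = asin(24/37) = 40.4398°
wrap1 = wrap2 = π + 2β = 260.8796°
tangent length = C·cosβ = 28.1603
L = (r1+r2)·wrap + 2·C·cosβ = 24·4.5532 + 2·28.1603 = 165.5975

L=165.597 wrap1=260.88_deg wrap2=260.88_deg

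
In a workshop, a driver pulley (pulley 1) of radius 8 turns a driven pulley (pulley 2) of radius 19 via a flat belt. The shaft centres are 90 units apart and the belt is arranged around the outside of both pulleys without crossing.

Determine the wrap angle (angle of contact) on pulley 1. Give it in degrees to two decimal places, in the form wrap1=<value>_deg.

wrap1=165.96_deg

open belt: β = asin((r2−r1)/C) = asin(11/90) = 7.0204°
wrap1 = π − 2β = 165.9593°
wrap2 = π + 2β = 194.0407°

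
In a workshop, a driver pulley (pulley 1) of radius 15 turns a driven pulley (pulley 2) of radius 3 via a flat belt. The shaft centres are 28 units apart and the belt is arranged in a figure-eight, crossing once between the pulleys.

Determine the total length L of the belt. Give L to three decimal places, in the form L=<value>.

crossed belt: β = asin((r1+r2)/C) = asin(18/28) = 40.0052°
wrap1 = wrap2 = π + 2β = 260.0104°
tangent length = C·cosβ = 21.4476
L = (r1+r2)·wrap + 2·C·cosβ = 18·4.5380 + 2·21.4476 = 124.5799

L=124.580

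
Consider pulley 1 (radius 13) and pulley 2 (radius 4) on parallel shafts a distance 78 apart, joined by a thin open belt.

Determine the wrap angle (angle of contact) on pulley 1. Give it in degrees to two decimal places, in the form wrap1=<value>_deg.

wrap1=193.25_deg

open belt: β = asin((r2−r1)/C) = asin(-9/78) = -6.6258°
wrap1 = π − 2β = 193.2516°
wrap2 = π + 2β = 166.7484°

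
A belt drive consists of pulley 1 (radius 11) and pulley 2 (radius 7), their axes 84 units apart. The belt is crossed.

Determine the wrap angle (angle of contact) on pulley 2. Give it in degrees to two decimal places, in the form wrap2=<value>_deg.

wrap2=204.75_deg

crossed belt: β = asin((r1+r2)/C) = asin(18/84) = 12.3736°
wrap1 = wrap2 = π + 2β = 204.7473°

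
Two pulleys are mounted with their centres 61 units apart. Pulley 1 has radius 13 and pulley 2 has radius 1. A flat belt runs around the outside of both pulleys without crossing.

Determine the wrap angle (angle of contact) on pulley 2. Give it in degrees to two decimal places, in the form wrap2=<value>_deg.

open belt: β = asin((r2−r1)/C) = asin(-12/61) = -11.3453°
wrap1 = π − 2β = 202.6906°
wrap2 = π + 2β = 157.3094°

wrap2=157.31_deg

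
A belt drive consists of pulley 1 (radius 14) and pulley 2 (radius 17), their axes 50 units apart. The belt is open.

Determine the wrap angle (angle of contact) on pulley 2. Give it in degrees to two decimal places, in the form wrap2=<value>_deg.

open belt: β = asin((r2−r1)/C) = asin(3/50) = 3.4398°
wrap1 = π − 2β = 173.1204°
wrap2 = π + 2β = 186.8796°

wrap2=186.88_deg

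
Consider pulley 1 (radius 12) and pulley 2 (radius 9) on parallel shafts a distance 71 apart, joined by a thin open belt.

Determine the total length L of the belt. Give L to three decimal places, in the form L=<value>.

L=208.100

open belt: β = asin((r2−r1)/C) = asin(-3/71) = -2.4217°
wrap1 = π − 2β = 184.8433°
wrap2 = π + 2β = 175.1567°
tangent length = C·cosβ = 70.9366
L = r1·wrap1 + r2·wrap2 + 2·C·cosβ = 12·3.2261 + 9·3.0571 + 2·70.9366 = 208.1002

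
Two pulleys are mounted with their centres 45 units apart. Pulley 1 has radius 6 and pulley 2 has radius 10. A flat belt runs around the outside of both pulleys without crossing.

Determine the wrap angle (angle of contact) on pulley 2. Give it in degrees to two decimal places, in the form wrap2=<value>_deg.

open belt: β = asin((r2−r1)/C) = asin(4/45) = 5.0997°
wrap1 = π − 2β = 169.8006°
wrap2 = π + 2β = 190.1994°

wrap2=190.20_deg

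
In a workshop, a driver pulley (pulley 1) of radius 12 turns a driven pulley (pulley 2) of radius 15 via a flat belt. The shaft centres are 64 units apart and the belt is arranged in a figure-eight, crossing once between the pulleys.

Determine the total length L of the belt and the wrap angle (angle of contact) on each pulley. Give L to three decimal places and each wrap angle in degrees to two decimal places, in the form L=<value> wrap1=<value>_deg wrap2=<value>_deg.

crossed belt: β = asin((r1+r2)/C) = asin(27/64) = 24.9530°
wrap1 = wrap2 = π + 2β = 229.9060°
tangent length = C·cosβ = 58.0259
L = (r1+r2)·wrap + 2·C·cosβ = 27·4.0126 + 2·58.0259 = 224.3924

L=224.392 wrap1=229.91_deg wrap2=229.91_deg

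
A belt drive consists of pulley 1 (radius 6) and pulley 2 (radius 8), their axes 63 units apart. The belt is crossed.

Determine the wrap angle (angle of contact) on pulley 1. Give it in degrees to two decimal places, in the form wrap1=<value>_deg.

crossed belt: β = asin((r1+r2)/C) = asin(14/63) = 12.8396°
wrap1 = wrap2 = π + 2β = 205.6792°

wrap1=205.68_deg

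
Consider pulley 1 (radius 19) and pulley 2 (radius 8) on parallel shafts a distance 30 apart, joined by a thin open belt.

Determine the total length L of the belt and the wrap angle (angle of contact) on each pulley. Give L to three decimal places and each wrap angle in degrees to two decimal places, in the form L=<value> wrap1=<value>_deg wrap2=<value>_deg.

open belt: β = asin((r2−r1)/C) = asin(-11/30) = -21.5102°
wrap1 = π − 2β = 223.0204°
wrap2 = π + 2β = 136.9796°
tangent length = C·cosβ = 27.9106
L = r1·wrap1 + r2·wrap2 + 2·C·cosβ = 19·3.8924 + 8·2.3907 + 2·27.9106 = 148.9035

L=148.903 wrap1=223.02_deg wrap2=136.98_deg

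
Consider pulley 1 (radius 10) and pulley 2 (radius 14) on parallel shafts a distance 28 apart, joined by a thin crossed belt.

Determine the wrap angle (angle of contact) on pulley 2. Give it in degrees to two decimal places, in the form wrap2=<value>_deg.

wrap2=297.99_deg

crossed belt: β = asin((r1+r2)/C) = asin(24/28) = 58.9973°
wrap1 = wrap2 = π + 2β = 297.9946°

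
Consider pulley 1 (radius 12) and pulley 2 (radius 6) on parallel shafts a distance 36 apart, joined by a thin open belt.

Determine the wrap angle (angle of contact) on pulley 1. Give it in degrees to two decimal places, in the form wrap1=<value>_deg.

open belt: β = asin((r2−r1)/C) = asin(-6/36) = -9.5941°
wrap1 = π − 2β = 199.1881°
wrap2 = π + 2β = 160.8119°

wrap1=199.19_deg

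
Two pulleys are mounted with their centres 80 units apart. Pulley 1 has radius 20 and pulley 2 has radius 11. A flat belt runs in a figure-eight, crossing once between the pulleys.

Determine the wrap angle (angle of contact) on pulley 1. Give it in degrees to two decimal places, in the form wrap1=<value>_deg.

wrap1=225.60_deg

crossed belt: β = asin((r1+r2)/C) = asin(31/80) = 22.7990°
wrap1 = wrap2 = π + 2β = 225.5981°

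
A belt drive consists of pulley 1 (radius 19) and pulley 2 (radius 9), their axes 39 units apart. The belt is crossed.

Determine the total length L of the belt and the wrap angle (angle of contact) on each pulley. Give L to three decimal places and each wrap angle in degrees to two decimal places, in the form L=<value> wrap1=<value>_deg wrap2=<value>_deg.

crossed belt: β = asin((r1+r2)/C) = asin(28/39) = 45.8854°
wrap1 = wrap2 = π + 2β = 271.7708°
tangent length = C·cosβ = 27.1477
L = (r1+r2)·wrap + 2·C·cosβ = 28·4.7433 + 2·27.1477 = 187.1077

L=187.108 wrap1=271.77_deg wrap2=271.77_deg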